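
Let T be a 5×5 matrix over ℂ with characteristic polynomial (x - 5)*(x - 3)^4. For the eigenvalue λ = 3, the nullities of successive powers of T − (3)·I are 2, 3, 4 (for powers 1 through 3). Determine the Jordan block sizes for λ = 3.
Block sizes for λ = 3: [3, 1]

From the dimensions of kernels of powers, the number of Jordan blocks of size at least j is d_j − d_{j−1} where d_j = dim ker(N^j) (with d_0 = 0). Computing the differences gives [2, 1, 1].
The number of blocks of size exactly k is (#blocks of size ≥ k) − (#blocks of size ≥ k + 1), so the partition is: 1 block(s) of size 1, 1 block(s) of size 3.
In nonincreasing order the block sizes are [3, 1].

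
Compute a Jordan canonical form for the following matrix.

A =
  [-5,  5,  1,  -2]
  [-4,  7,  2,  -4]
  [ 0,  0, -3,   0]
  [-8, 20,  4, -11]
J_2(-3) ⊕ J_1(-3) ⊕ J_1(-3)

The characteristic polynomial is
  det(x·I − A) = x^4 + 12*x^3 + 54*x^2 + 108*x + 81 = (x + 3)^4

Eigenvalues and multiplicities (the geometric multiplicity of λ is n − rank(A − λI), which equals the number of Jordan blocks for λ):
  λ = -3: algebraic multiplicity = 4, geometric multiplicity = 3

Determining the block sizes for each eigenvalue:
  λ = -3: 3 blocks summing to 4 forces exactly one block of size 2 and the rest size 1 → block sizes [2, 1, 1]

Assembling the blocks gives a Jordan form
J =
  [-3,  1,  0,  0]
  [ 0, -3,  0,  0]
  [ 0,  0, -3,  0]
  [ 0,  0,  0, -3]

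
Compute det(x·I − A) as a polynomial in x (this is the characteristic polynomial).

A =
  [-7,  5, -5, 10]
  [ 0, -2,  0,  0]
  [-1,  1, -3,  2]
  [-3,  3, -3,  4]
x^4 + 8*x^3 + 24*x^2 + 32*x + 16

Expanding det(x·I − A) (e.g. by cofactor expansion or by noting that A is similar to its Jordan form J, which has the same characteristic polynomial as A) gives
  χ_A(x) = x^4 + 8*x^3 + 24*x^2 + 32*x + 16
which factors as (x + 2)^4. The eigenvalues (with algebraic multiplicities) are λ = -2 with multiplicity 4.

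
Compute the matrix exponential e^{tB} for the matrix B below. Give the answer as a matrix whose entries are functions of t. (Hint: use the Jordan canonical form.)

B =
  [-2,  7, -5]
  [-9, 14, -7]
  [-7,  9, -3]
e^{tB} =
  [-3*t^2*exp(3*t)/2 - 5*t*exp(3*t) + exp(3*t), -3*t^2*exp(3*t)/2 + 7*t*exp(3*t), 3*t^2*exp(3*t) - 5*t*exp(3*t)]
  [-5*t^2*exp(3*t)/2 - 9*t*exp(3*t), -5*t^2*exp(3*t)/2 + 11*t*exp(3*t) + exp(3*t), 5*t^2*exp(3*t) - 7*t*exp(3*t)]
  [-2*t^2*exp(3*t) - 7*t*exp(3*t), -2*t^2*exp(3*t) + 9*t*exp(3*t), 4*t^2*exp(3*t) - 6*t*exp(3*t) + exp(3*t)]

Strategy: write B = P · J · P⁻¹ where J is a Jordan canonical form, so e^{tB} = P · e^{tJ} · P⁻¹, and e^{tJ} can be computed block-by-block.

B has Jordan form
J =
  [3, 1, 0]
  [0, 3, 1]
  [0, 0, 3]
(up to reordering of blocks).

Per-block formulas:
  For a 3×3 Jordan block J_3(3): exp(t · J_3(3)) = e^(3t)·(I + t·N + (t^2/2)·N^2), where N is the 3×3 nilpotent shift.

After assembling e^{tJ} and conjugating by P, we get:

e^{tB} =
  [-3*t^2*exp(3*t)/2 - 5*t*exp(3*t) + exp(3*t), -3*t^2*exp(3*t)/2 + 7*t*exp(3*t), 3*t^2*exp(3*t) - 5*t*exp(3*t)]
  [-5*t^2*exp(3*t)/2 - 9*t*exp(3*t), -5*t^2*exp(3*t)/2 + 11*t*exp(3*t) + exp(3*t), 5*t^2*exp(3*t) - 7*t*exp(3*t)]
  [-2*t^2*exp(3*t) - 7*t*exp(3*t), -2*t^2*exp(3*t) + 9*t*exp(3*t), 4*t^2*exp(3*t) - 6*t*exp(3*t) + exp(3*t)]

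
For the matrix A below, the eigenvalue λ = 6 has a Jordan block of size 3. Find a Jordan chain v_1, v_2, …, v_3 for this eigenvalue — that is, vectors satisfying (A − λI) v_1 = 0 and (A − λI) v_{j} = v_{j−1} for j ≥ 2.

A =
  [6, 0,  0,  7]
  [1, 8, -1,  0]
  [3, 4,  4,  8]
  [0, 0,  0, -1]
A Jordan chain for λ = 6 of length 3:
v_1 = (0, -1, -2, 0)ᵀ
v_2 = (0, 1, 3, 0)ᵀ
v_3 = (1, 0, 0, 0)ᵀ

Let N = A − (6)·I. We want v_3 with N^3 v_3 = 0 but N^2 v_3 ≠ 0; then v_{j-1} := N · v_j for j = 3, …, 2.

Pick v_3 = (1, 0, 0, 0)ᵀ.
Then v_2 = N · v_3 = (0, 1, 3, 0)ᵀ.
Then v_1 = N · v_2 = (0, -1, -2, 0)ᵀ.

Sanity check: (A − (6)·I) v_1 = (0, 0, 0, 0)ᵀ = 0. ✓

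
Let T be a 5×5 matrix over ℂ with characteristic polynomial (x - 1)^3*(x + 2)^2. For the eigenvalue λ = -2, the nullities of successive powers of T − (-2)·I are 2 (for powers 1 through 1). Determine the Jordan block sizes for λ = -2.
Block sizes for λ = -2: [1, 1]

From the dimensions of kernels of powers, the number of Jordan blocks of size at least j is d_j − d_{j−1} where d_j = dim ker(N^j) (with d_0 = 0). Computing the differences gives [2].
The number of blocks of size exactly k is (#blocks of size ≥ k) − (#blocks of size ≥ k + 1), so the partition is: 2 block(s) of size 1.
In nonincreasing order the block sizes are [1, 1].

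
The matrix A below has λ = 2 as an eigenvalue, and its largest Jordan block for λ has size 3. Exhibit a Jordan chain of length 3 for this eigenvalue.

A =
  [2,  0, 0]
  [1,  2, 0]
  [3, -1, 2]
A Jordan chain for λ = 2 of length 3:
v_1 = (0, 0, -1)ᵀ
v_2 = (0, 1, 3)ᵀ
v_3 = (1, 0, 0)ᵀ

Let N = A − (2)·I. We want v_3 with N^3 v_3 = 0 but N^2 v_3 ≠ 0; then v_{j-1} := N · v_j for j = 3, …, 2.

Pick v_3 = (1, 0, 0)ᵀ.
Then v_2 = N · v_3 = (0, 1, 3)ᵀ.
Then v_1 = N · v_2 = (0, 0, -1)ᵀ.

Sanity check: (A − (2)·I) v_1 = (0, 0, 0)ᵀ = 0. ✓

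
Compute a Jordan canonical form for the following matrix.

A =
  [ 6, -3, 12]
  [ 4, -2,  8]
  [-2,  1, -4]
J_2(0) ⊕ J_1(0)

The characteristic polynomial is
  det(x·I − A) = x^3

Eigenvalues and multiplicities (the geometric multiplicity of λ is n − rank(A − λI), which equals the number of Jordan blocks for λ):
  λ = 0: algebraic multiplicity = 3, geometric multiplicity = 2

Determining the block sizes for each eigenvalue:
  λ = 0: 2 blocks summing to 3 forces exactly one block of size 2 and the rest size 1 → block sizes [2, 1]

Assembling the blocks gives a Jordan form
J =
  [0, 1, 0]
  [0, 0, 0]
  [0, 0, 0]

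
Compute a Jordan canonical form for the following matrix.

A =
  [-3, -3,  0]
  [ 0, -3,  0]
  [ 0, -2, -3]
J_2(-3) ⊕ J_1(-3)

The characteristic polynomial is
  det(x·I − A) = x^3 + 9*x^2 + 27*x + 27 = (x + 3)^3

Eigenvalues and multiplicities (the geometric multiplicity of λ is n − rank(A − λI), which equals the number of Jordan blocks for λ):
  λ = -3: algebraic multiplicity = 3, geometric multiplicity = 2

Determining the block sizes for each eigenvalue:
  λ = -3: 2 blocks summing to 3 forces exactly one block of size 2 and the rest size 1 → block sizes [2, 1]

Assembling the blocks gives a Jordan form
J =
  [-3,  1,  0]
  [ 0, -3,  0]
  [ 0,  0, -3]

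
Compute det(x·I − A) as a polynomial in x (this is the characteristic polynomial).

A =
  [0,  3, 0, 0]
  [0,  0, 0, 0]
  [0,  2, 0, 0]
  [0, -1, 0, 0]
x^4

Expanding det(x·I − A) (e.g. by cofactor expansion or by noting that A is similar to its Jordan form J, which has the same characteristic polynomial as A) gives
  χ_A(x) = x^4
which factors as x^4. The eigenvalues (with algebraic multiplicities) are λ = 0 with multiplicity 4.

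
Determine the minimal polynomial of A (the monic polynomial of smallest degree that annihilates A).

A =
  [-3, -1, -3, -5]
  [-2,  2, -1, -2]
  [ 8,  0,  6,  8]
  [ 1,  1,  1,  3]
x^3 - 6*x^2 + 12*x - 8

The characteristic polynomial is χ_A(x) = (x - 2)^4, so the eigenvalues are known. The minimal polynomial is
  m_A(x) = Π_λ (x − λ)^{k_λ}
where k_λ is the size of the *largest* Jordan block for λ (equivalently, the smallest k with (A − λI)^k v = 0 for every generalised eigenvector v of λ).

  λ = 2: largest Jordan block has size 3, contributing (x − 2)^3

So m_A(x) = (x - 2)^3 = x^3 - 6*x^2 + 12*x - 8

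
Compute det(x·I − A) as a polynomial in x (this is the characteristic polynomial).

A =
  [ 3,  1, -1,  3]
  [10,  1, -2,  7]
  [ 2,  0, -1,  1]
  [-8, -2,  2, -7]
x^4 + 4*x^3 + 6*x^2 + 4*x + 1

Expanding det(x·I − A) (e.g. by cofactor expansion or by noting that A is similar to its Jordan form J, which has the same characteristic polynomial as A) gives
  χ_A(x) = x^4 + 4*x^3 + 6*x^2 + 4*x + 1
which factors as (x + 1)^4. The eigenvalues (with algebraic multiplicities) are λ = -1 with multiplicity 4.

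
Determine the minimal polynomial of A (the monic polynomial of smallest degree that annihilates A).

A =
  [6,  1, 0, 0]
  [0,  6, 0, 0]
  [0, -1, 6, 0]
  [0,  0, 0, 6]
x^2 - 12*x + 36

The characteristic polynomial is χ_A(x) = (x - 6)^4, so the eigenvalues are known. The minimal polynomial is
  m_A(x) = Π_λ (x − λ)^{k_λ}
where k_λ is the size of the *largest* Jordan block for λ (equivalently, the smallest k with (A − λI)^k v = 0 for every generalised eigenvector v of λ).

  λ = 6: largest Jordan block has size 2, contributing (x − 6)^2

So m_A(x) = (x - 6)^2 = x^2 - 12*x + 36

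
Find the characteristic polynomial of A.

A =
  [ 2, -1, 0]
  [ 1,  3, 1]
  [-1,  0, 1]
x^3 - 6*x^2 + 12*x - 8

Expanding det(x·I − A) (e.g. by cofactor expansion or by noting that A is similar to its Jordan form J, which has the same characteristic polynomial as A) gives
  χ_A(x) = x^3 - 6*x^2 + 12*x - 8
which factors as (x - 2)^3. The eigenvalues (with algebraic multiplicities) are λ = 2 with multiplicity 3.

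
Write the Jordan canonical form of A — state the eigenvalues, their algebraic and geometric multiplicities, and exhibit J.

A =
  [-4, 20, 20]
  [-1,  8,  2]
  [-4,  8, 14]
J_2(6) ⊕ J_1(6)

The characteristic polynomial is
  det(x·I − A) = x^3 - 18*x^2 + 108*x - 216 = (x - 6)^3

Eigenvalues and multiplicities (the geometric multiplicity of λ is n − rank(A − λI), which equals the number of Jordan blocks for λ):
  λ = 6: algebraic multiplicity = 3, geometric multiplicity = 2

Determining the block sizes for each eigenvalue:
  λ = 6: 2 blocks summing to 3 forces exactly one block of size 2 and the rest size 1 → block sizes [2, 1]

Assembling the blocks gives a Jordan form
J =
  [6, 1, 0]
  [0, 6, 0]
  [0, 0, 6]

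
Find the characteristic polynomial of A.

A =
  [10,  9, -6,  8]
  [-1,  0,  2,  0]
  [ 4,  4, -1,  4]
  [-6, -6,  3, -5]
x^4 - 4*x^3 + 6*x^2 - 4*x + 1

Expanding det(x·I − A) (e.g. by cofactor expansion or by noting that A is similar to its Jordan form J, which has the same characteristic polynomial as A) gives
  χ_A(x) = x^4 - 4*x^3 + 6*x^2 - 4*x + 1
which factors as (x - 1)^4. The eigenvalues (with algebraic multiplicities) are λ = 1 with multiplicity 4.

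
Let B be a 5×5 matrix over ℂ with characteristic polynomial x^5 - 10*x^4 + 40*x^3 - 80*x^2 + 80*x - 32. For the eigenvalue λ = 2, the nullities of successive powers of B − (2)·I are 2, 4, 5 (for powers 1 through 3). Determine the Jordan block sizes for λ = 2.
Block sizes for λ = 2: [3, 2]

From the dimensions of kernels of powers, the number of Jordan blocks of size at least j is d_j − d_{j−1} where d_j = dim ker(N^j) (with d_0 = 0). Computing the differences gives [2, 2, 1].
The number of blocks of size exactly k is (#blocks of size ≥ k) − (#blocks of size ≥ k + 1), so the partition is: 1 block(s) of size 2, 1 block(s) of size 3.
In nonincreasing order the block sizes are [3, 2].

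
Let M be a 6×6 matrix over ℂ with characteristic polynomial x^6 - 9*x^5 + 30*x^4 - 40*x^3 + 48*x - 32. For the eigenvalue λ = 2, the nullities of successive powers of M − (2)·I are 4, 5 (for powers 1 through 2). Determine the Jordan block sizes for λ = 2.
Block sizes for λ = 2: [2, 1, 1, 1]

From the dimensions of kernels of powers, the number of Jordan blocks of size at least j is d_j − d_{j−1} where d_j = dim ker(N^j) (with d_0 = 0). Computing the differences gives [4, 1].
The number of blocks of size exactly k is (#blocks of size ≥ k) − (#blocks of size ≥ k + 1), so the partition is: 3 block(s) of size 1, 1 block(s) of size 2.
In nonincreasing order the block sizes are [2, 1, 1, 1].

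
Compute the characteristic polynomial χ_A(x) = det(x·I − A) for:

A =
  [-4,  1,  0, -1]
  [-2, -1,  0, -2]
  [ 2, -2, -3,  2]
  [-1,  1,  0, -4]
x^4 + 12*x^3 + 54*x^2 + 108*x + 81

Expanding det(x·I − A) (e.g. by cofactor expansion or by noting that A is similar to its Jordan form J, which has the same characteristic polynomial as A) gives
  χ_A(x) = x^4 + 12*x^3 + 54*x^2 + 108*x + 81
which factors as (x + 3)^4. The eigenvalues (with algebraic multiplicities) are λ = -3 with multiplicity 4.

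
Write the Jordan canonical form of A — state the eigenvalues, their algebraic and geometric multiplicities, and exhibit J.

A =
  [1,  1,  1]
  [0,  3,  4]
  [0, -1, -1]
J_3(1)

The characteristic polynomial is
  det(x·I − A) = x^3 - 3*x^2 + 3*x - 1 = (x - 1)^3

Eigenvalues and multiplicities (the geometric multiplicity of λ is n − rank(A − λI), which equals the number of Jordan blocks for λ):
  λ = 1: algebraic multiplicity = 3, geometric multiplicity = 1

Determining the block sizes for each eigenvalue:
  λ = 1: one block (gm = 1), so the single block has size am = 3 → block sizes [3]

Assembling the blocks gives a Jordan form
J =
  [1, 1, 0]
  [0, 1, 1]
  [0, 0, 1]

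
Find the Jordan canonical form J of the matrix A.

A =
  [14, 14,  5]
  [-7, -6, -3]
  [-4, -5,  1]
J_3(3)

The characteristic polynomial is
  det(x·I − A) = x^3 - 9*x^2 + 27*x - 27 = (x - 3)^3

Eigenvalues and multiplicities (the geometric multiplicity of λ is n − rank(A − λI), which equals the number of Jordan blocks for λ):
  λ = 3: algebraic multiplicity = 3, geometric multiplicity = 1

Determining the block sizes for each eigenvalue:
  λ = 3: one block (gm = 1), so the single block has size am = 3 → block sizes [3]

Assembling the blocks gives a Jordan form
J =
  [3, 1, 0]
  [0, 3, 1]
  [0, 0, 3]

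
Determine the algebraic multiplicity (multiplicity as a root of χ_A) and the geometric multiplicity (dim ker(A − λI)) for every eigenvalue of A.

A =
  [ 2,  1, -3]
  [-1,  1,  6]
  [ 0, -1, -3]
λ = 0: alg = 3, geom = 1

Step 1 — factor the characteristic polynomial to read off the algebraic multiplicities:
  χ_A(x) = x^3

Step 2 — compute geometric multiplicities via the rank-nullity identity g(λ) = n − rank(A − λI):
  rank(A − (0)·I) = 2, so dim ker(A − (0)·I) = n − 2 = 1

Summary:
  λ = 0: algebraic multiplicity = 3, geometric multiplicity = 1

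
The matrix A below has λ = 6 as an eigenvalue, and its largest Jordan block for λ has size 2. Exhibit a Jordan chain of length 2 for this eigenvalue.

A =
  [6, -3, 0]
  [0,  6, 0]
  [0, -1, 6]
A Jordan chain for λ = 6 of length 2:
v_1 = (-3, 0, -1)ᵀ
v_2 = (0, 1, 0)ᵀ

Let N = A − (6)·I. We want v_2 with N^2 v_2 = 0 but N^1 v_2 ≠ 0; then v_{j-1} := N · v_j for j = 2, …, 2.

Pick v_2 = (0, 1, 0)ᵀ.
Then v_1 = N · v_2 = (-3, 0, -1)ᵀ.

Sanity check: (A − (6)·I) v_1 = (0, 0, 0)ᵀ = 0. ✓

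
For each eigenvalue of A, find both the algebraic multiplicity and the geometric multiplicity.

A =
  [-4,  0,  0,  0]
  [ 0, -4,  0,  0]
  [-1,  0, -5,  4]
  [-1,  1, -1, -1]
λ = -4: alg = 2, geom = 2; λ = -3: alg = 2, geom = 1

Step 1 — factor the characteristic polynomial to read off the algebraic multiplicities:
  χ_A(x) = (x + 3)^2*(x + 4)^2

Step 2 — compute geometric multiplicities via the rank-nullity identity g(λ) = n − rank(A − λI):
  rank(A − (-4)·I) = 2, so dim ker(A − (-4)·I) = n − 2 = 2
  rank(A − (-3)·I) = 3, so dim ker(A − (-3)·I) = n − 3 = 1

Summary:
  λ = -4: algebraic multiplicity = 2, geometric multiplicity = 2
  λ = -3: algebraic multiplicity = 2, geometric multiplicity = 1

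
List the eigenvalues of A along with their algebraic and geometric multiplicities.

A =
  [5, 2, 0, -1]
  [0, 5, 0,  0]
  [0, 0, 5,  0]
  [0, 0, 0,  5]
λ = 5: alg = 4, geom = 3

Step 1 — factor the characteristic polynomial to read off the algebraic multiplicities:
  χ_A(x) = (x - 5)^4

Step 2 — compute geometric multiplicities via the rank-nullity identity g(λ) = n − rank(A − λI):
  rank(A − (5)·I) = 1, so dim ker(A − (5)·I) = n − 1 = 3

Summary:
  λ = 5: algebraic multiplicity = 4, geometric multiplicity = 3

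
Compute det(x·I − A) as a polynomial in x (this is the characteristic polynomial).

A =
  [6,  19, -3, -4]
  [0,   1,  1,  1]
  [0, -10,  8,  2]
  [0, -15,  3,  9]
x^4 - 24*x^3 + 216*x^2 - 864*x + 1296

Expanding det(x·I − A) (e.g. by cofactor expansion or by noting that A is similar to its Jordan form J, which has the same characteristic polynomial as A) gives
  χ_A(x) = x^4 - 24*x^3 + 216*x^2 - 864*x + 1296
which factors as (x - 6)^4. The eigenvalues (with algebraic multiplicities) are λ = 6 with multiplicity 4.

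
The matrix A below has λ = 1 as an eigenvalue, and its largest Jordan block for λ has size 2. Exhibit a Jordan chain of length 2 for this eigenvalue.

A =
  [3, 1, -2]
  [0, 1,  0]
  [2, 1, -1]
A Jordan chain for λ = 1 of length 2:
v_1 = (2, 0, 2)ᵀ
v_2 = (1, 0, 0)ᵀ

Let N = A − (1)·I. We want v_2 with N^2 v_2 = 0 but N^1 v_2 ≠ 0; then v_{j-1} := N · v_j for j = 2, …, 2.

Pick v_2 = (1, 0, 0)ᵀ.
Then v_1 = N · v_2 = (2, 0, 2)ᵀ.

Sanity check: (A − (1)·I) v_1 = (0, 0, 0)ᵀ = 0. ✓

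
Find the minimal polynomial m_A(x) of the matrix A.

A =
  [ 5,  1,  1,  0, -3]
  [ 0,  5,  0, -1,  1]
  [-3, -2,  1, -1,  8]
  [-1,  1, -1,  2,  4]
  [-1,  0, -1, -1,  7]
x^3 - 12*x^2 + 48*x - 64

The characteristic polynomial is χ_A(x) = (x - 4)^5, so the eigenvalues are known. The minimal polynomial is
  m_A(x) = Π_λ (x − λ)^{k_λ}
where k_λ is the size of the *largest* Jordan block for λ (equivalently, the smallest k with (A − λI)^k v = 0 for every generalised eigenvector v of λ).

  λ = 4: largest Jordan block has size 3, contributing (x − 4)^3

So m_A(x) = (x - 4)^3 = x^3 - 12*x^2 + 48*x - 64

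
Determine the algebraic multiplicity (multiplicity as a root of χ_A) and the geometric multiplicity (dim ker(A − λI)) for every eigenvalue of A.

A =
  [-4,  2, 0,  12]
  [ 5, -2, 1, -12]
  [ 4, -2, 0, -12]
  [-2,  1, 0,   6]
λ = 0: alg = 4, geom = 2

Step 1 — factor the characteristic polynomial to read off the algebraic multiplicities:
  χ_A(x) = x^4

Step 2 — compute geometric multiplicities via the rank-nullity identity g(λ) = n − rank(A − λI):
  rank(A − (0)·I) = 2, so dim ker(A − (0)·I) = n − 2 = 2

Summary:
  λ = 0: algebraic multiplicity = 4, geometric multiplicity = 2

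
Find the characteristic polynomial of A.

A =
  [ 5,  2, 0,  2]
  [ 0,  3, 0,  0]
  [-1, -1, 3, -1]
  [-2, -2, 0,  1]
x^4 - 12*x^3 + 54*x^2 - 108*x + 81

Expanding det(x·I − A) (e.g. by cofactor expansion or by noting that A is similar to its Jordan form J, which has the same characteristic polynomial as A) gives
  χ_A(x) = x^4 - 12*x^3 + 54*x^2 - 108*x + 81
which factors as (x - 3)^4. The eigenvalues (with algebraic multiplicities) are λ = 3 with multiplicity 4.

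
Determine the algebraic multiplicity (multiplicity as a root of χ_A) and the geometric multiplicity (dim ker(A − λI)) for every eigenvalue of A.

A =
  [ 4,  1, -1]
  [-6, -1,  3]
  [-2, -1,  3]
λ = 2: alg = 3, geom = 2

Step 1 — factor the characteristic polynomial to read off the algebraic multiplicities:
  χ_A(x) = (x - 2)^3

Step 2 — compute geometric multiplicities via the rank-nullity identity g(λ) = n − rank(A − λI):
  rank(A − (2)·I) = 1, so dim ker(A − (2)·I) = n − 1 = 2

Summary:
  λ = 2: algebraic multiplicity = 3, geometric multiplicity = 2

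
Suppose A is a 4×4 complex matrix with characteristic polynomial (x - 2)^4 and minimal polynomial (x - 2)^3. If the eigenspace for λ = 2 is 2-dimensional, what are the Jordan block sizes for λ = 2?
Block sizes for λ = 2: [3, 1]

Step 1 — from the characteristic polynomial, algebraic multiplicity of λ = 2 is 4. From dim ker(A − (2)·I) = 2, there are exactly 2 Jordan blocks for λ = 2.
Step 2 — from the minimal polynomial, the factor (x − 2)^3 tells us the largest block for λ = 2 has size 3.
Step 3 — with total size 4, 2 blocks, and largest block 3, the block sizes (in nonincreasing order) are [3, 1].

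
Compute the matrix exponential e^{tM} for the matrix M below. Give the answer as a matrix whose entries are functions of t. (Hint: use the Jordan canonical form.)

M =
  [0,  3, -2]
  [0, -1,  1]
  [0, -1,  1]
e^{tM} =
  [1, -t^2/2 + 3*t, t^2/2 - 2*t]
  [0, 1 - t, t]
  [0, -t, t + 1]

Strategy: write M = P · J · P⁻¹ where J is a Jordan canonical form, so e^{tM} = P · e^{tJ} · P⁻¹, and e^{tJ} can be computed block-by-block.

M has Jordan form
J =
  [0, 1, 0]
  [0, 0, 1]
  [0, 0, 0]
(up to reordering of blocks).

Per-block formulas:
  For a 3×3 Jordan block J_3(0): exp(t · J_3(0)) = e^(0t)·(I + t·N + (t^2/2)·N^2), where N is the 3×3 nilpotent shift.

After assembling e^{tJ} and conjugating by P, we get:

e^{tM} =
  [1, -t^2/2 + 3*t, t^2/2 - 2*t]
  [0, 1 - t, t]
  [0, -t, t + 1]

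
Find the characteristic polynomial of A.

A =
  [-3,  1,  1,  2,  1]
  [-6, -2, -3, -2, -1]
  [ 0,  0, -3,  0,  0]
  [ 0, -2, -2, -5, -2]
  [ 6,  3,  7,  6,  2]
x^5 + 11*x^4 + 46*x^3 + 90*x^2 + 81*x + 27

Expanding det(x·I − A) (e.g. by cofactor expansion or by noting that A is similar to its Jordan form J, which has the same characteristic polynomial as A) gives
  χ_A(x) = x^5 + 11*x^4 + 46*x^3 + 90*x^2 + 81*x + 27
which factors as (x + 1)^2*(x + 3)^3. The eigenvalues (with algebraic multiplicities) are λ = -3 with multiplicity 3, λ = -1 with multiplicity 2.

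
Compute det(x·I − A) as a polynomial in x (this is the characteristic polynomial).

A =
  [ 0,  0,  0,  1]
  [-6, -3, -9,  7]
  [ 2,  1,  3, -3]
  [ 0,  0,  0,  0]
x^4

Expanding det(x·I − A) (e.g. by cofactor expansion or by noting that A is similar to its Jordan form J, which has the same characteristic polynomial as A) gives
  χ_A(x) = x^4
which factors as x^4. The eigenvalues (with algebraic multiplicities) are λ = 0 with multiplicity 4.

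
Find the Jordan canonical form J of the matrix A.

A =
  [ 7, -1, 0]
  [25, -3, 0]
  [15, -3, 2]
J_2(2) ⊕ J_1(2)

The characteristic polynomial is
  det(x·I − A) = x^3 - 6*x^2 + 12*x - 8 = (x - 2)^3

Eigenvalues and multiplicities (the geometric multiplicity of λ is n − rank(A − λI), which equals the number of Jordan blocks for λ):
  λ = 2: algebraic multiplicity = 3, geometric multiplicity = 2

Determining the block sizes for each eigenvalue:
  λ = 2: 2 blocks summing to 3 forces exactly one block of size 2 and the rest size 1 → block sizes [2, 1]

Assembling the blocks gives a Jordan form
J =
  [2, 1, 0]
  [0, 2, 0]
  [0, 0, 2]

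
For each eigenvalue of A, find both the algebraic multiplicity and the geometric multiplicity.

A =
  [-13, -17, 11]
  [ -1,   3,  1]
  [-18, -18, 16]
λ = -2: alg = 1, geom = 1; λ = 4: alg = 2, geom = 1

Step 1 — factor the characteristic polynomial to read off the algebraic multiplicities:
  χ_A(x) = (x - 4)^2*(x + 2)

Step 2 — compute geometric multiplicities via the rank-nullity identity g(λ) = n − rank(A − λI):
  rank(A − (-2)·I) = 2, so dim ker(A − (-2)·I) = n − 2 = 1
  rank(A − (4)·I) = 2, so dim ker(A − (4)·I) = n − 2 = 1

Summary:
  λ = -2: algebraic multiplicity = 1, geometric multiplicity = 1
  λ = 4: algebraic multiplicity = 2, geometric multiplicity = 1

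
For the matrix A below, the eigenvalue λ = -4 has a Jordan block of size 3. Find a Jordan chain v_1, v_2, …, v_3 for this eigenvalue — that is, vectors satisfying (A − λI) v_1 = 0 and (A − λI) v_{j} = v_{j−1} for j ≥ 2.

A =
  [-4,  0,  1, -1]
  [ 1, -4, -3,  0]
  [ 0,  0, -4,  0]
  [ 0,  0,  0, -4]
A Jordan chain for λ = -4 of length 3:
v_1 = (0, 1, 0, 0)ᵀ
v_2 = (1, -3, 0, 0)ᵀ
v_3 = (0, 0, 1, 0)ᵀ

Let N = A − (-4)·I. We want v_3 with N^3 v_3 = 0 but N^2 v_3 ≠ 0; then v_{j-1} := N · v_j for j = 3, …, 2.

Pick v_3 = (0, 0, 1, 0)ᵀ.
Then v_2 = N · v_3 = (1, -3, 0, 0)ᵀ.
Then v_1 = N · v_2 = (0, 1, 0, 0)ᵀ.

Sanity check: (A − (-4)·I) v_1 = (0, 0, 0, 0)ᵀ = 0. ✓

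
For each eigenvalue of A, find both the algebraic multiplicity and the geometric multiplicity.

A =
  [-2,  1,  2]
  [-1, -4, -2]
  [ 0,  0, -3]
λ = -3: alg = 3, geom = 2

Step 1 — factor the characteristic polynomial to read off the algebraic multiplicities:
  χ_A(x) = (x + 3)^3

Step 2 — compute geometric multiplicities via the rank-nullity identity g(λ) = n − rank(A − λI):
  rank(A − (-3)·I) = 1, so dim ker(A − (-3)·I) = n − 1 = 2

Summary:
  λ = -3: algebraic multiplicity = 3, geometric multiplicity = 2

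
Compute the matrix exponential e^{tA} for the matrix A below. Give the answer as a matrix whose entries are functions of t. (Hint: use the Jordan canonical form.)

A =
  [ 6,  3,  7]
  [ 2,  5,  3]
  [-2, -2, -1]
e^{tA} =
  [2*t*exp(3*t) + exp(4*t), 2*t*exp(3*t) + exp(4*t) - exp(3*t), 5*t*exp(3*t) + 2*exp(4*t) - 2*exp(3*t)]
  [-2*t*exp(3*t) + 4*exp(4*t) - 4*exp(3*t), -2*t*exp(3*t) + 4*exp(4*t) - 3*exp(3*t), -5*t*exp(3*t) + 8*exp(4*t) - 8*exp(3*t)]
  [-2*exp(4*t) + 2*exp(3*t), -2*exp(4*t) + 2*exp(3*t), -4*exp(4*t) + 5*exp(3*t)]

Strategy: write A = P · J · P⁻¹ where J is a Jordan canonical form, so e^{tA} = P · e^{tJ} · P⁻¹, and e^{tJ} can be computed block-by-block.

A has Jordan form
J =
  [3, 1, 0]
  [0, 3, 0]
  [0, 0, 4]
(up to reordering of blocks).

Per-block formulas:
  For a 2×2 Jordan block J_2(3): exp(t · J_2(3)) = e^(3t)·(I + t·N), where N is the 2×2 nilpotent shift.
  For a 1×1 block at λ = 4: exp(t · [4]) = [e^(4t)].

After assembling e^{tJ} and conjugating by P, we get:

e^{tA} =
  [2*t*exp(3*t) + exp(4*t), 2*t*exp(3*t) + exp(4*t) - exp(3*t), 5*t*exp(3*t) + 2*exp(4*t) - 2*exp(3*t)]
  [-2*t*exp(3*t) + 4*exp(4*t) - 4*exp(3*t), -2*t*exp(3*t) + 4*exp(4*t) - 3*exp(3*t), -5*t*exp(3*t) + 8*exp(4*t) - 8*exp(3*t)]
  [-2*exp(4*t) + 2*exp(3*t), -2*exp(4*t) + 2*exp(3*t), -4*exp(4*t) + 5*exp(3*t)]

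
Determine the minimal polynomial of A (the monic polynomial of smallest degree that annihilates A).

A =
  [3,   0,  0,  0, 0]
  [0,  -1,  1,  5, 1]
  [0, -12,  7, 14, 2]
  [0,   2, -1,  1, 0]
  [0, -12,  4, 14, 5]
x^3 - 9*x^2 + 27*x - 27

The characteristic polynomial is χ_A(x) = (x - 3)^5, so the eigenvalues are known. The minimal polynomial is
  m_A(x) = Π_λ (x − λ)^{k_λ}
where k_λ is the size of the *largest* Jordan block for λ (equivalently, the smallest k with (A − λI)^k v = 0 for every generalised eigenvector v of λ).

  λ = 3: largest Jordan block has size 3, contributing (x − 3)^3

So m_A(x) = (x - 3)^3 = x^3 - 9*x^2 + 27*x - 27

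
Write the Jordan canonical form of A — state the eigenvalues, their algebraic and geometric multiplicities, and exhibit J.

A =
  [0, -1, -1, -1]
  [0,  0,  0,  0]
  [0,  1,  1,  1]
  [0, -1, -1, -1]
J_2(0) ⊕ J_1(0) ⊕ J_1(0)

The characteristic polynomial is
  det(x·I − A) = x^4

Eigenvalues and multiplicities (the geometric multiplicity of λ is n − rank(A − λI), which equals the number of Jordan blocks for λ):
  λ = 0: algebraic multiplicity = 4, geometric multiplicity = 3

Determining the block sizes for each eigenvalue:
  λ = 0: 3 blocks summing to 4 forces exactly one block of size 2 and the rest size 1 → block sizes [2, 1, 1]

Assembling the blocks gives a Jordan form
J =
  [0, 1, 0, 0]
  [0, 0, 0, 0]
  [0, 0, 0, 0]
  [0, 0, 0, 0]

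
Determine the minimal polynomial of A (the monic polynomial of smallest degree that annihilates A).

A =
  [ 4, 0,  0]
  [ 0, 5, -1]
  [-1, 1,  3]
x^3 - 12*x^2 + 48*x - 64

The characteristic polynomial is χ_A(x) = (x - 4)^3, so the eigenvalues are known. The minimal polynomial is
  m_A(x) = Π_λ (x − λ)^{k_λ}
where k_λ is the size of the *largest* Jordan block for λ (equivalently, the smallest k with (A − λI)^k v = 0 for every generalised eigenvector v of λ).

  λ = 4: largest Jordan block has size 3, contributing (x − 4)^3

So m_A(x) = (x - 4)^3 = x^3 - 12*x^2 + 48*x - 64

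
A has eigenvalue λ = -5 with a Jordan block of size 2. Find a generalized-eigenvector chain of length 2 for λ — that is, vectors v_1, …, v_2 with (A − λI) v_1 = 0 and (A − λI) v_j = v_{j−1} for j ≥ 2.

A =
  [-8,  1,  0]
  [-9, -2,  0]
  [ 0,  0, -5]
A Jordan chain for λ = -5 of length 2:
v_1 = (-3, -9, 0)ᵀ
v_2 = (1, 0, 0)ᵀ

Let N = A − (-5)·I. We want v_2 with N^2 v_2 = 0 but N^1 v_2 ≠ 0; then v_{j-1} := N · v_j for j = 2, …, 2.

Pick v_2 = (1, 0, 0)ᵀ.
Then v_1 = N · v_2 = (-3, -9, 0)ᵀ.

Sanity check: (A − (-5)·I) v_1 = (0, 0, 0)ᵀ = 0. ✓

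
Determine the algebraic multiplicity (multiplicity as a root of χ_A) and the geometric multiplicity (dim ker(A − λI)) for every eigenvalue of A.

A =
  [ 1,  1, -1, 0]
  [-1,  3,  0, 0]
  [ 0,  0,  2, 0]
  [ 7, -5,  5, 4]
λ = 2: alg = 3, geom = 1; λ = 4: alg = 1, geom = 1

Step 1 — factor the characteristic polynomial to read off the algebraic multiplicities:
  χ_A(x) = (x - 4)*(x - 2)^3

Step 2 — compute geometric multiplicities via the rank-nullity identity g(λ) = n − rank(A − λI):
  rank(A − (2)·I) = 3, so dim ker(A − (2)·I) = n − 3 = 1
  rank(A − (4)·I) = 3, so dim ker(A − (4)·I) = n − 3 = 1

Summary:
  λ = 2: algebraic multiplicity = 3, geometric multiplicity = 1
  λ = 4: algebraic multiplicity = 1, geometric multiplicity = 1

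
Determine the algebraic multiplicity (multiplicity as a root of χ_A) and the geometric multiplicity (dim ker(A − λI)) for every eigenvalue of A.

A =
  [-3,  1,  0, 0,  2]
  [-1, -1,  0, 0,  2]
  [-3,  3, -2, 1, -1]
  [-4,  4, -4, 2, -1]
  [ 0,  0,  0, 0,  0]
λ = -2: alg = 2, geom = 1; λ = 0: alg = 3, geom = 1

Step 1 — factor the characteristic polynomial to read off the algebraic multiplicities:
  χ_A(x) = x^3*(x + 2)^2

Step 2 — compute geometric multiplicities via the rank-nullity identity g(λ) = n − rank(A − λI):
  rank(A − (-2)·I) = 4, so dim ker(A − (-2)·I) = n − 4 = 1
  rank(A − (0)·I) = 4, so dim ker(A − (0)·I) = n − 4 = 1

Summary:
  λ = -2: algebraic multiplicity = 2, geometric multiplicity = 1
  λ = 0: algebraic multiplicity = 3, geometric multiplicity = 1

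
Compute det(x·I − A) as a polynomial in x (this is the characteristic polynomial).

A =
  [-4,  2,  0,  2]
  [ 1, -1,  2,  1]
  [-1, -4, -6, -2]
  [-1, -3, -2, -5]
x^4 + 16*x^3 + 96*x^2 + 256*x + 256

Expanding det(x·I − A) (e.g. by cofactor expansion or by noting that A is similar to its Jordan form J, which has the same characteristic polynomial as A) gives
  χ_A(x) = x^4 + 16*x^3 + 96*x^2 + 256*x + 256
which factors as (x + 4)^4. The eigenvalues (with algebraic multiplicities) are λ = -4 with multiplicity 4.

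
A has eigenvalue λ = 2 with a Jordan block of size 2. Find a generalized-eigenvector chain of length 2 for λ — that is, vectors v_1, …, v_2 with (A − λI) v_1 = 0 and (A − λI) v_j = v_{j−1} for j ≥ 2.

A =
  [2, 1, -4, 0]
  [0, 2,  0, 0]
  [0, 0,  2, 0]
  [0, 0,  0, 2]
A Jordan chain for λ = 2 of length 2:
v_1 = (1, 0, 0, 0)ᵀ
v_2 = (0, 1, 0, 0)ᵀ

Let N = A − (2)·I. We want v_2 with N^2 v_2 = 0 but N^1 v_2 ≠ 0; then v_{j-1} := N · v_j for j = 2, …, 2.

Pick v_2 = (0, 1, 0, 0)ᵀ.
Then v_1 = N · v_2 = (1, 0, 0, 0)ᵀ.

Sanity check: (A − (2)·I) v_1 = (0, 0, 0, 0)ᵀ = 0. ✓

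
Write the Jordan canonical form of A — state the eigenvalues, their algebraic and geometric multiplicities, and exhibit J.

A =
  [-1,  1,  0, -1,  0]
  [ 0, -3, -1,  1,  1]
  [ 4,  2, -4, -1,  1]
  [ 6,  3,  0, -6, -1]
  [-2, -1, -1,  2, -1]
J_3(-3) ⊕ J_2(-3)

The characteristic polynomial is
  det(x·I − A) = x^5 + 15*x^4 + 90*x^3 + 270*x^2 + 405*x + 243 = (x + 3)^5

Eigenvalues and multiplicities (the geometric multiplicity of λ is n − rank(A − λI), which equals the number of Jordan blocks for λ):
  λ = -3: algebraic multiplicity = 5, geometric multiplicity = 2

Determining the block sizes for each eigenvalue:
  λ = -3: with am = 5 and gm = 2, the partition is not yet determined (e.g. several partitions of 5 into 2 parts exist). Let N = A − (-3)·I. Computing rank(N^1) = 3, rank(N^2) = 1, rank(N^3) = 0; the number of blocks of size ≥ j is rank(N^{j−1}) − rank(N^j), giving [2, 2, 1]. So we have 1 block(s) of size 3, 1 block(s) of size 2 → block sizes [3, 2]

Assembling the blocks gives a Jordan form
J =
  [-3,  1,  0,  0,  0]
  [ 0, -3,  1,  0,  0]
  [ 0,  0, -3,  0,  0]
  [ 0,  0,  0, -3,  1]
  [ 0,  0,  0,  0, -3]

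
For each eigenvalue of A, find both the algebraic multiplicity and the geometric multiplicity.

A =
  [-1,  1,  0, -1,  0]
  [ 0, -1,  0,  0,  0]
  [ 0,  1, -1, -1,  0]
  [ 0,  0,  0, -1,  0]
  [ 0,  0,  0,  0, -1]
λ = -1: alg = 5, geom = 4

Step 1 — factor the characteristic polynomial to read off the algebraic multiplicities:
  χ_A(x) = (x + 1)^5

Step 2 — compute geometric multiplicities via the rank-nullity identity g(λ) = n − rank(A − λI):
  rank(A − (-1)·I) = 1, so dim ker(A − (-1)·I) = n − 1 = 4

Summary:
  λ = -1: algebraic multiplicity = 5, geometric multiplicity = 4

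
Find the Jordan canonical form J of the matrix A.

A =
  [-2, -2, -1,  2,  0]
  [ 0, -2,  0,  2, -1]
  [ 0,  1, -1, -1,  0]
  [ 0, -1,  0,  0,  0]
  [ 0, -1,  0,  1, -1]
J_1(-2) ⊕ J_3(-1) ⊕ J_1(-1)

The characteristic polynomial is
  det(x·I − A) = x^5 + 6*x^4 + 14*x^3 + 16*x^2 + 9*x + 2 = (x + 1)^4*(x + 2)

Eigenvalues and multiplicities (the geometric multiplicity of λ is n − rank(A − λI), which equals the number of Jordan blocks for λ):
  λ = -2: algebraic multiplicity = 1, geometric multiplicity = 1
  λ = -1: algebraic multiplicity = 4, geometric multiplicity = 2

Determining the block sizes for each eigenvalue:
  λ = -2: one block (gm = 1), so the single block has size am = 1 → block sizes [1]
  λ = -1: with am = 4 and gm = 2, the partition is not yet determined (e.g. several partitions of 4 into 2 parts exist). Let N = A − (-1)·I. Computing rank(N^1) = 3, rank(N^2) = 2, rank(N^3) = 1; the number of blocks of size ≥ j is rank(N^{j−1}) − rank(N^j), giving [2, 1, 1]. So we have 1 block(s) of size 3, 1 block(s) of size 1 → block sizes [3, 1]

Assembling the blocks gives a Jordan form
J =
  [-2,  0,  0,  0,  0]
  [ 0, -1,  1,  0,  0]
  [ 0,  0, -1,  1,  0]
  [ 0,  0,  0, -1,  0]
  [ 0,  0,  0,  0, -1]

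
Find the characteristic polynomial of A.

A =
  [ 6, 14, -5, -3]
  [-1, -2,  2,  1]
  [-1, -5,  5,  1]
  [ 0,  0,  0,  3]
x^4 - 12*x^3 + 54*x^2 - 108*x + 81

Expanding det(x·I − A) (e.g. by cofactor expansion or by noting that A is similar to its Jordan form J, which has the same characteristic polynomial as A) gives
  χ_A(x) = x^4 - 12*x^3 + 54*x^2 - 108*x + 81
which factors as (x - 3)^4. The eigenvalues (with algebraic multiplicities) are λ = 3 with multiplicity 4.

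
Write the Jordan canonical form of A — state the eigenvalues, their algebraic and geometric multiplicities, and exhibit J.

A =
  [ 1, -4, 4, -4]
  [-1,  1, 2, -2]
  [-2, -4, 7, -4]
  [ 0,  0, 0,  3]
J_2(3) ⊕ J_1(3) ⊕ J_1(3)

The characteristic polynomial is
  det(x·I − A) = x^4 - 12*x^3 + 54*x^2 - 108*x + 81 = (x - 3)^4

Eigenvalues and multiplicities (the geometric multiplicity of λ is n − rank(A − λI), which equals the number of Jordan blocks for λ):
  λ = 3: algebraic multiplicity = 4, geometric multiplicity = 3

Determining the block sizes for each eigenvalue:
  λ = 3: 3 blocks summing to 4 forces exactly one block of size 2 and the rest size 1 → block sizes [2, 1, 1]

Assembling the blocks gives a Jordan form
J =
  [3, 1, 0, 0]
  [0, 3, 0, 0]
  [0, 0, 3, 0]
  [0, 0, 0, 3]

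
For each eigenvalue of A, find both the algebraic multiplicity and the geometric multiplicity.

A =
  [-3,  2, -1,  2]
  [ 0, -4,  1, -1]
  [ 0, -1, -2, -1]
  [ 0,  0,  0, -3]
λ = -3: alg = 4, geom = 2

Step 1 — factor the characteristic polynomial to read off the algebraic multiplicities:
  χ_A(x) = (x + 3)^4

Step 2 — compute geometric multiplicities via the rank-nullity identity g(λ) = n − rank(A − λI):
  rank(A − (-3)·I) = 2, so dim ker(A − (-3)·I) = n − 2 = 2

Summary:
  λ = -3: algebraic multiplicity = 4, geometric multiplicity = 2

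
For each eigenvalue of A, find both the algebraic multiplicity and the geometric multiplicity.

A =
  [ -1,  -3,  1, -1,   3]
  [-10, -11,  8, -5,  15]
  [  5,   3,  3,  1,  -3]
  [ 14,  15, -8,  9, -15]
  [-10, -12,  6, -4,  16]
λ = 2: alg = 2, geom = 1; λ = 4: alg = 3, geom = 2

Step 1 — factor the characteristic polynomial to read off the algebraic multiplicities:
  χ_A(x) = (x - 4)^3*(x - 2)^2

Step 2 — compute geometric multiplicities via the rank-nullity identity g(λ) = n − rank(A − λI):
  rank(A − (2)·I) = 4, so dim ker(A − (2)·I) = n − 4 = 1
  rank(A − (4)·I) = 3, so dim ker(A − (4)·I) = n − 3 = 2

Summary:
  λ = 2: algebraic multiplicity = 2, geometric multiplicity = 1
  λ = 4: algebraic multiplicity = 3, geometric multiplicity = 2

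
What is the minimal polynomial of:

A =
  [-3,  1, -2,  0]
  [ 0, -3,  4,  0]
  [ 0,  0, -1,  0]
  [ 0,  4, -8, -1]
x^3 + 7*x^2 + 15*x + 9

The characteristic polynomial is χ_A(x) = (x + 1)^2*(x + 3)^2, so the eigenvalues are known. The minimal polynomial is
  m_A(x) = Π_λ (x − λ)^{k_λ}
where k_λ is the size of the *largest* Jordan block for λ (equivalently, the smallest k with (A − λI)^k v = 0 for every generalised eigenvector v of λ).

  λ = -3: largest Jordan block has size 2, contributing (x + 3)^2
  λ = -1: largest Jordan block has size 1, contributing (x + 1)

So m_A(x) = (x + 1)*(x + 3)^2 = x^3 + 7*x^2 + 15*x + 9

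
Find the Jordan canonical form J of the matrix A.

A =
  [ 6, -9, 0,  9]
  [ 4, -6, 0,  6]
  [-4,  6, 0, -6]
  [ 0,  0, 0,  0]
J_2(0) ⊕ J_1(0) ⊕ J_1(0)

The characteristic polynomial is
  det(x·I − A) = x^4

Eigenvalues and multiplicities (the geometric multiplicity of λ is n − rank(A − λI), which equals the number of Jordan blocks for λ):
  λ = 0: algebraic multiplicity = 4, geometric multiplicity = 3

Determining the block sizes for each eigenvalue:
  λ = 0: 3 blocks summing to 4 forces exactly one block of size 2 and the rest size 1 → block sizes [2, 1, 1]

Assembling the blocks gives a Jordan form
J =
  [0, 1, 0, 0]
  [0, 0, 0, 0]
  [0, 0, 0, 0]
  [0, 0, 0, 0]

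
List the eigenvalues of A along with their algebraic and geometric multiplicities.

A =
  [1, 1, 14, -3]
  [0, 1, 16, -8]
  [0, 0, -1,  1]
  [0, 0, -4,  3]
λ = 1: alg = 4, geom = 2

Step 1 — factor the characteristic polynomial to read off the algebraic multiplicities:
  χ_A(x) = (x - 1)^4

Step 2 — compute geometric multiplicities via the rank-nullity identity g(λ) = n − rank(A − λI):
  rank(A − (1)·I) = 2, so dim ker(A − (1)·I) = n − 2 = 2

Summary:
  λ = 1: algebraic multiplicity = 4, geometric multiplicity = 2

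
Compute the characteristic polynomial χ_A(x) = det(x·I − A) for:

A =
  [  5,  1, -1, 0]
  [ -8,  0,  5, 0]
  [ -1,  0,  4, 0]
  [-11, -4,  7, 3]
x^4 - 12*x^3 + 54*x^2 - 108*x + 81

Expanding det(x·I − A) (e.g. by cofactor expansion or by noting that A is similar to its Jordan form J, which has the same characteristic polynomial as A) gives
  χ_A(x) = x^4 - 12*x^3 + 54*x^2 - 108*x + 81
which factors as (x - 3)^4. The eigenvalues (with algebraic multiplicities) are λ = 3 with multiplicity 4.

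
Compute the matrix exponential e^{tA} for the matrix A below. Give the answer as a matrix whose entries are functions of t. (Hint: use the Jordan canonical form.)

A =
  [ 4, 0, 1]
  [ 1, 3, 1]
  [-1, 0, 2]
e^{tA} =
  [t*exp(3*t) + exp(3*t), 0, t*exp(3*t)]
  [t*exp(3*t), exp(3*t), t*exp(3*t)]
  [-t*exp(3*t), 0, -t*exp(3*t) + exp(3*t)]

Strategy: write A = P · J · P⁻¹ where J is a Jordan canonical form, so e^{tA} = P · e^{tJ} · P⁻¹, and e^{tJ} can be computed block-by-block.

A has Jordan form
J =
  [3, 1, 0]
  [0, 3, 0]
  [0, 0, 3]
(up to reordering of blocks).

Per-block formulas:
  For a 2×2 Jordan block J_2(3): exp(t · J_2(3)) = e^(3t)·(I + t·N), where N is the 2×2 nilpotent shift.
  For a 1×1 block at λ = 3: exp(t · [3]) = [e^(3t)].

After assembling e^{tJ} and conjugating by P, we get:

e^{tA} =
  [t*exp(3*t) + exp(3*t), 0, t*exp(3*t)]
  [t*exp(3*t), exp(3*t), t*exp(3*t)]
  [-t*exp(3*t), 0, -t*exp(3*t) + exp(3*t)]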